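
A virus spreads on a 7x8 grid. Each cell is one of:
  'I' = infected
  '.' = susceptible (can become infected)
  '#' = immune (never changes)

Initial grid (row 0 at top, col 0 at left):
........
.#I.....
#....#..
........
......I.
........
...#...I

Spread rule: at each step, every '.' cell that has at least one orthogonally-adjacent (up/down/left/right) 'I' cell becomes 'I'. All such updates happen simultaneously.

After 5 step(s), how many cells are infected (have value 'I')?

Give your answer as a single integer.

Step 0 (initial): 3 infected
Step 1: +9 new -> 12 infected
Step 2: +12 new -> 24 infected
Step 3: +13 new -> 37 infected
Step 4: +8 new -> 45 infected
Step 5: +4 new -> 49 infected

Answer: 49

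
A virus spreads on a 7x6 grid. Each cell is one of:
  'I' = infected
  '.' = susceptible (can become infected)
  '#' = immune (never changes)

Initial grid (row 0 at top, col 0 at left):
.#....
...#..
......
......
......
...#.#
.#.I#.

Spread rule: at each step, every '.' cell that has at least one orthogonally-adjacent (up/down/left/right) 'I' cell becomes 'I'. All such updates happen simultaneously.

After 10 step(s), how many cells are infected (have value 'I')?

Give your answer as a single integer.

Step 0 (initial): 1 infected
Step 1: +1 new -> 2 infected
Step 2: +1 new -> 3 infected
Step 3: +2 new -> 5 infected
Step 4: +4 new -> 9 infected
Step 5: +6 new -> 15 infected
Step 6: +7 new -> 22 infected
Step 7: +5 new -> 27 infected
Step 8: +4 new -> 31 infected
Step 9: +3 new -> 34 infected
Step 10: +1 new -> 35 infected

Answer: 35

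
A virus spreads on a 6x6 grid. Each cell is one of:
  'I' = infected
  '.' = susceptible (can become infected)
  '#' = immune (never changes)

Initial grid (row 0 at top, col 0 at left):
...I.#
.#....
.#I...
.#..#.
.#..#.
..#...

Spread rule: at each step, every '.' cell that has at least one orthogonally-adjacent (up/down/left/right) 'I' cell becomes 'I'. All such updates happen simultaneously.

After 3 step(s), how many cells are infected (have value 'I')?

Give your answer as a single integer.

Step 0 (initial): 2 infected
Step 1: +6 new -> 8 infected
Step 2: +5 new -> 13 infected
Step 3: +4 new -> 17 infected

Answer: 17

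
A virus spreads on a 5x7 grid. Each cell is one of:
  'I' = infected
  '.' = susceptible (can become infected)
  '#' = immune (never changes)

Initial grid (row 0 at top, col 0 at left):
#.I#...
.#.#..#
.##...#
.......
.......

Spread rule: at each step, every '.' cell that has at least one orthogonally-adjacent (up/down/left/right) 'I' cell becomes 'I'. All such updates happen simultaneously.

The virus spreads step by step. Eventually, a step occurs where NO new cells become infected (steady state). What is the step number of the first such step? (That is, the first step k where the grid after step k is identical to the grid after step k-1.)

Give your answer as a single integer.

Step 0 (initial): 1 infected
Step 1: +2 new -> 3 infected
Step 2: +0 new -> 3 infected

Answer: 2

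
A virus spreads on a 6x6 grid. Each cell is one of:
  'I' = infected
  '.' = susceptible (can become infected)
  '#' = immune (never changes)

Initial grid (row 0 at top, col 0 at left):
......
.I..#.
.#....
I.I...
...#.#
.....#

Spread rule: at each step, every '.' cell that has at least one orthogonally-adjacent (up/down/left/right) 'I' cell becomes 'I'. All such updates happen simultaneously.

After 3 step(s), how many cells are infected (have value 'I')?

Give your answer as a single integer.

Step 0 (initial): 3 infected
Step 1: +9 new -> 12 infected
Step 2: +8 new -> 20 infected
Step 3: +6 new -> 26 infected

Answer: 26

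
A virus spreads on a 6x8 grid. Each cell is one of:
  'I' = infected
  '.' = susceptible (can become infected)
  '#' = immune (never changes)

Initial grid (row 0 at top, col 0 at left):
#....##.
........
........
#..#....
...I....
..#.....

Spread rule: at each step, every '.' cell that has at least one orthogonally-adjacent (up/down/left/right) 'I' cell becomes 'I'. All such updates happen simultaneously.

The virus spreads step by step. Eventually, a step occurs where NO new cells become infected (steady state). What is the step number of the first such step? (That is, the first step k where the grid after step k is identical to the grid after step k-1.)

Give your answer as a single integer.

Step 0 (initial): 1 infected
Step 1: +3 new -> 4 infected
Step 2: +5 new -> 9 infected
Step 3: +8 new -> 17 infected
Step 4: +9 new -> 26 infected
Step 5: +9 new -> 35 infected
Step 6: +5 new -> 40 infected
Step 7: +1 new -> 41 infected
Step 8: +1 new -> 42 infected
Step 9: +0 new -> 42 infected

Answer: 9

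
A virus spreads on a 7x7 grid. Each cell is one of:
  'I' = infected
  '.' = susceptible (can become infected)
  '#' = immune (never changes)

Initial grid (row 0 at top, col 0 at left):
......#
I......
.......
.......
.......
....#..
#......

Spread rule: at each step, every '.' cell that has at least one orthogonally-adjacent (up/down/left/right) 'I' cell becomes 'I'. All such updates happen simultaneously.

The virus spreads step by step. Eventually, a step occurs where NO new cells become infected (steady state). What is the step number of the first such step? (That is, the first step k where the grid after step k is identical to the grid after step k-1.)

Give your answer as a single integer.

Answer: 12

Derivation:
Step 0 (initial): 1 infected
Step 1: +3 new -> 4 infected
Step 2: +4 new -> 8 infected
Step 3: +5 new -> 13 infected
Step 4: +6 new -> 19 infected
Step 5: +6 new -> 25 infected
Step 6: +7 new -> 32 infected
Step 7: +5 new -> 37 infected
Step 8: +3 new -> 40 infected
Step 9: +3 new -> 43 infected
Step 10: +2 new -> 45 infected
Step 11: +1 new -> 46 infected
Step 12: +0 new -> 46 infected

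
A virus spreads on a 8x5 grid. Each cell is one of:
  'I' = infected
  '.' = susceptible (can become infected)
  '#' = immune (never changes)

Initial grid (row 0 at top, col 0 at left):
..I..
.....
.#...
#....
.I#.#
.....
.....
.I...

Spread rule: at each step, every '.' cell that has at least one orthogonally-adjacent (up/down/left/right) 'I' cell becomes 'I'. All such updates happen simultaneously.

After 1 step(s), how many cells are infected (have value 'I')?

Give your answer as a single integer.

Step 0 (initial): 3 infected
Step 1: +9 new -> 12 infected

Answer: 12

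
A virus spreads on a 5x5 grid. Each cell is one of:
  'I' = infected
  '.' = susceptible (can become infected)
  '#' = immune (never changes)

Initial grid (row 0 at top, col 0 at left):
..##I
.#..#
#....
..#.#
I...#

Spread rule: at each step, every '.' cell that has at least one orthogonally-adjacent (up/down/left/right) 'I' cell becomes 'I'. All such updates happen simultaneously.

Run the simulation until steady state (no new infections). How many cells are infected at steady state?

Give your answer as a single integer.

Answer: 14

Derivation:
Step 0 (initial): 2 infected
Step 1: +2 new -> 4 infected
Step 2: +2 new -> 6 infected
Step 3: +2 new -> 8 infected
Step 4: +2 new -> 10 infected
Step 5: +2 new -> 12 infected
Step 6: +2 new -> 14 infected
Step 7: +0 new -> 14 infected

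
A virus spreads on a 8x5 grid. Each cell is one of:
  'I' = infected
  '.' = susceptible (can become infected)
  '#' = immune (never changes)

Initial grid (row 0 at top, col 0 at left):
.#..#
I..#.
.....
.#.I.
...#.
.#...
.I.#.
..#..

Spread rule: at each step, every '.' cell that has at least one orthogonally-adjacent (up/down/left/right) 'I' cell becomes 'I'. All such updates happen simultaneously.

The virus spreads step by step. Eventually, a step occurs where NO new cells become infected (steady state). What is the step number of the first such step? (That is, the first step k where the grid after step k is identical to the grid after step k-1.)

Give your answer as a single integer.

Answer: 7

Derivation:
Step 0 (initial): 3 infected
Step 1: +9 new -> 12 infected
Step 2: +10 new -> 22 infected
Step 3: +6 new -> 28 infected
Step 4: +2 new -> 30 infected
Step 5: +1 new -> 31 infected
Step 6: +1 new -> 32 infected
Step 7: +0 new -> 32 infected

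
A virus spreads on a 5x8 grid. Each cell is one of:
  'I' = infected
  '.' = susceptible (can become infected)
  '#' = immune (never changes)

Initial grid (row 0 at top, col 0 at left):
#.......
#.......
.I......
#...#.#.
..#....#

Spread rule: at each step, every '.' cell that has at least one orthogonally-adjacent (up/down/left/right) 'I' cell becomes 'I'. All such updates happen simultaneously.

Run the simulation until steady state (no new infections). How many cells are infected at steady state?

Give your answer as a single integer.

Step 0 (initial): 1 infected
Step 1: +4 new -> 5 infected
Step 2: +5 new -> 10 infected
Step 3: +5 new -> 15 infected
Step 4: +4 new -> 19 infected
Step 5: +5 new -> 24 infected
Step 6: +4 new -> 28 infected
Step 7: +4 new -> 32 infected
Step 8: +1 new -> 33 infected
Step 9: +0 new -> 33 infected

Answer: 33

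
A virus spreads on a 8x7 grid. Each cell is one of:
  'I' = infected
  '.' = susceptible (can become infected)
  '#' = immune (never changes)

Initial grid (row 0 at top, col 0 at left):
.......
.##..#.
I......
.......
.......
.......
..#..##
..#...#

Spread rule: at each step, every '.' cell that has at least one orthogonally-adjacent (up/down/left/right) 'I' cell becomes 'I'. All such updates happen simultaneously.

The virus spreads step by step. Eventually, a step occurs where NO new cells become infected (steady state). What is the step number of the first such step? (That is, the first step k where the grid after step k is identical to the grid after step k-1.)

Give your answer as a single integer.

Step 0 (initial): 1 infected
Step 1: +3 new -> 4 infected
Step 2: +4 new -> 8 infected
Step 3: +5 new -> 13 infected
Step 4: +7 new -> 20 infected
Step 5: +8 new -> 28 infected
Step 6: +6 new -> 34 infected
Step 7: +6 new -> 40 infected
Step 8: +5 new -> 45 infected
Step 9: +2 new -> 47 infected
Step 10: +1 new -> 48 infected
Step 11: +0 new -> 48 infected

Answer: 11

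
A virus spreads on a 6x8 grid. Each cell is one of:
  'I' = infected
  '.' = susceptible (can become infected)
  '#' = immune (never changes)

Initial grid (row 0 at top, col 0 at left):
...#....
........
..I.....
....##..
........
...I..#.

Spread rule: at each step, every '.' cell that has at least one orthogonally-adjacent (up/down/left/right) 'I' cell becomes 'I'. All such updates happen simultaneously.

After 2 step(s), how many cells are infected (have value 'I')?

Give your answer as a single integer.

Step 0 (initial): 2 infected
Step 1: +7 new -> 9 infected
Step 2: +11 new -> 20 infected

Answer: 20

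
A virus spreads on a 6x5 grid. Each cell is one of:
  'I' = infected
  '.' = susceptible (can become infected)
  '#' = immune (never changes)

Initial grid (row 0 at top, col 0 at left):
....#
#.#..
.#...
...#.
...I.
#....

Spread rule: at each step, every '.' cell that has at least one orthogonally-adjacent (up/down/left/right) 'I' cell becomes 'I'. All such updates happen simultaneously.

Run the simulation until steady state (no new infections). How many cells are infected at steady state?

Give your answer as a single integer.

Answer: 24

Derivation:
Step 0 (initial): 1 infected
Step 1: +3 new -> 4 infected
Step 2: +5 new -> 9 infected
Step 3: +5 new -> 14 infected
Step 4: +3 new -> 17 infected
Step 5: +2 new -> 19 infected
Step 6: +1 new -> 20 infected
Step 7: +1 new -> 21 infected
Step 8: +1 new -> 22 infected
Step 9: +2 new -> 24 infected
Step 10: +0 new -> 24 infected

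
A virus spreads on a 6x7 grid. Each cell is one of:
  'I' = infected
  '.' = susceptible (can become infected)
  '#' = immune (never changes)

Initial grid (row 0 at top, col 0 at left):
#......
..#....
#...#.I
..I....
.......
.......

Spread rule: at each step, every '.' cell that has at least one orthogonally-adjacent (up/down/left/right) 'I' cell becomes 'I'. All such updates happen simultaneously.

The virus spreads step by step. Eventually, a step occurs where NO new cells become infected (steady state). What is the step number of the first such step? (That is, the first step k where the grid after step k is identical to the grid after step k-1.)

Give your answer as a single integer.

Step 0 (initial): 2 infected
Step 1: +7 new -> 9 infected
Step 2: +11 new -> 20 infected
Step 3: +10 new -> 30 infected
Step 4: +7 new -> 37 infected
Step 5: +1 new -> 38 infected
Step 6: +0 new -> 38 infected

Answer: 6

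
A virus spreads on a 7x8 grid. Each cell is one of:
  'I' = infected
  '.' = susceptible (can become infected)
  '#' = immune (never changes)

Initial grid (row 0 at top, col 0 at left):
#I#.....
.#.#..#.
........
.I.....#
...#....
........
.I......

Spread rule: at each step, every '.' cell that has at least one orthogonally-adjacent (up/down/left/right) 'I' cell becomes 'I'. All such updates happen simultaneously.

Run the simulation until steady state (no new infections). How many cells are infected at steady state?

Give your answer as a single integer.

Answer: 49

Derivation:
Step 0 (initial): 3 infected
Step 1: +7 new -> 10 infected
Step 2: +8 new -> 18 infected
Step 3: +6 new -> 24 infected
Step 4: +5 new -> 29 infected
Step 5: +6 new -> 35 infected
Step 6: +6 new -> 41 infected
Step 7: +5 new -> 46 infected
Step 8: +2 new -> 48 infected
Step 9: +1 new -> 49 infected
Step 10: +0 new -> 49 infected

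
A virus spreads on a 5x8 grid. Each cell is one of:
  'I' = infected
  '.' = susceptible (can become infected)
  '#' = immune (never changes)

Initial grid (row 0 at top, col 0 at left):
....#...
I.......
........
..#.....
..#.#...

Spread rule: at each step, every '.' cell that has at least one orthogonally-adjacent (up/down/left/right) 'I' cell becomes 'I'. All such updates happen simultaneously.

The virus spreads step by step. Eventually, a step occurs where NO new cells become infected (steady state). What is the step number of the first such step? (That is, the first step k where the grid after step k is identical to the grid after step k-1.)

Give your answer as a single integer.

Step 0 (initial): 1 infected
Step 1: +3 new -> 4 infected
Step 2: +4 new -> 8 infected
Step 3: +5 new -> 13 infected
Step 4: +4 new -> 17 infected
Step 5: +3 new -> 20 infected
Step 6: +5 new -> 25 infected
Step 7: +4 new -> 29 infected
Step 8: +4 new -> 33 infected
Step 9: +2 new -> 35 infected
Step 10: +1 new -> 36 infected
Step 11: +0 new -> 36 infected

Answer: 11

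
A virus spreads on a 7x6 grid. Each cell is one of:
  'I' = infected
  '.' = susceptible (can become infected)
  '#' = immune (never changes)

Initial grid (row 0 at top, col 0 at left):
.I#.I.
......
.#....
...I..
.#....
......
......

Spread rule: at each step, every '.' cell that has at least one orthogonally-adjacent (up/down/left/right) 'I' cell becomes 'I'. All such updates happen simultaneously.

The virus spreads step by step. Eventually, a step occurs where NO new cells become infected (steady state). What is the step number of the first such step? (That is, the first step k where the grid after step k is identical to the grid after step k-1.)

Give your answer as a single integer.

Step 0 (initial): 3 infected
Step 1: +9 new -> 12 infected
Step 2: +11 new -> 23 infected
Step 3: +7 new -> 30 infected
Step 4: +5 new -> 35 infected
Step 5: +3 new -> 38 infected
Step 6: +1 new -> 39 infected
Step 7: +0 new -> 39 infected

Answer: 7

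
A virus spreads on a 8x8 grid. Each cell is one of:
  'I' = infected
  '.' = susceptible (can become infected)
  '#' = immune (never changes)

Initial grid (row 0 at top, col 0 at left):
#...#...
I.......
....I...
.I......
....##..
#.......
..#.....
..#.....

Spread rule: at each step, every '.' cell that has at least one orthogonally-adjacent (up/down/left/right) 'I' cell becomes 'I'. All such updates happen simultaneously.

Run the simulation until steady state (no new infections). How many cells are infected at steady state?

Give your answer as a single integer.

Answer: 57

Derivation:
Step 0 (initial): 3 infected
Step 1: +10 new -> 13 infected
Step 2: +11 new -> 24 infected
Step 3: +9 new -> 33 infected
Step 4: +7 new -> 40 infected
Step 5: +6 new -> 46 infected
Step 6: +5 new -> 51 infected
Step 7: +4 new -> 55 infected
Step 8: +2 new -> 57 infected
Step 9: +0 new -> 57 infected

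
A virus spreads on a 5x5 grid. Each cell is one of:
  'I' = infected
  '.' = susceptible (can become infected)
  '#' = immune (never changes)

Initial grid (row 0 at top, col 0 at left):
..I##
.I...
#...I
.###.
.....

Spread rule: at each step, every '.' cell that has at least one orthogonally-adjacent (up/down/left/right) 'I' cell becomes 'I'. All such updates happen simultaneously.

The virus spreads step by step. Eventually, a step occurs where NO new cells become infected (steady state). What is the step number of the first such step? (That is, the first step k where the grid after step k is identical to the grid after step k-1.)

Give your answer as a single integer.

Step 0 (initial): 3 infected
Step 1: +7 new -> 10 infected
Step 2: +4 new -> 14 infected
Step 3: +1 new -> 15 infected
Step 4: +1 new -> 16 infected
Step 5: +1 new -> 17 infected
Step 6: +1 new -> 18 infected
Step 7: +1 new -> 19 infected
Step 8: +0 new -> 19 infected

Answer: 8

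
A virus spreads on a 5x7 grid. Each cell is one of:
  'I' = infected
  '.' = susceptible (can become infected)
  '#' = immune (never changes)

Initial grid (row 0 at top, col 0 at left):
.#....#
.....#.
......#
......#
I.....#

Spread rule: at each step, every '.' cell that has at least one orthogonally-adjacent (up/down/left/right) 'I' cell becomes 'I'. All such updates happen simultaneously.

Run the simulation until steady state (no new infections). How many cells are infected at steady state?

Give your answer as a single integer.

Answer: 28

Derivation:
Step 0 (initial): 1 infected
Step 1: +2 new -> 3 infected
Step 2: +3 new -> 6 infected
Step 3: +4 new -> 10 infected
Step 4: +5 new -> 15 infected
Step 5: +4 new -> 19 infected
Step 6: +4 new -> 23 infected
Step 7: +3 new -> 26 infected
Step 8: +1 new -> 27 infected
Step 9: +1 new -> 28 infected
Step 10: +0 new -> 28 infected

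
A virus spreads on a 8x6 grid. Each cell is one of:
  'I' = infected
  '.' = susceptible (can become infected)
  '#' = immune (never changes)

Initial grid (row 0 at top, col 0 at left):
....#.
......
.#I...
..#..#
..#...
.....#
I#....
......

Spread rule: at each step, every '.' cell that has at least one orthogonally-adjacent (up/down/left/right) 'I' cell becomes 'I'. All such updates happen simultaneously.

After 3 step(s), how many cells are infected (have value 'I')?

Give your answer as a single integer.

Step 0 (initial): 2 infected
Step 1: +4 new -> 6 infected
Step 2: +8 new -> 14 infected
Step 3: +11 new -> 25 infected

Answer: 25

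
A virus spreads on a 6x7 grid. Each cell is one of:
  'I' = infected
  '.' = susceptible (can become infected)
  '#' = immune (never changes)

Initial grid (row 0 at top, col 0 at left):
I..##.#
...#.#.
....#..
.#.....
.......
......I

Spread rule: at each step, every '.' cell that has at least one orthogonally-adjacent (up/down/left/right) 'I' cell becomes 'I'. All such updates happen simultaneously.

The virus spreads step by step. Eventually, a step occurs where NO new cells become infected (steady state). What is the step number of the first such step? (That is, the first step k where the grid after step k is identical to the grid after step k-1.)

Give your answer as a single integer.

Step 0 (initial): 2 infected
Step 1: +4 new -> 6 infected
Step 2: +6 new -> 12 infected
Step 3: +7 new -> 19 infected
Step 4: +7 new -> 26 infected
Step 5: +7 new -> 33 infected
Step 6: +0 new -> 33 infected

Answer: 6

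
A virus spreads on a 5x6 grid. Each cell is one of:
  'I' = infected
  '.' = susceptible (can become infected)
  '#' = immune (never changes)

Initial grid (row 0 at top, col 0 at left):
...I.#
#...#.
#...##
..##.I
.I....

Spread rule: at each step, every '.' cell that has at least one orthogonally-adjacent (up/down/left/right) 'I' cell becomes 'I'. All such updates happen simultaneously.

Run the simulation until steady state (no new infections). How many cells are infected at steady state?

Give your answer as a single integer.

Answer: 21

Derivation:
Step 0 (initial): 3 infected
Step 1: +8 new -> 11 infected
Step 2: +7 new -> 18 infected
Step 3: +3 new -> 21 infected
Step 4: +0 new -> 21 infected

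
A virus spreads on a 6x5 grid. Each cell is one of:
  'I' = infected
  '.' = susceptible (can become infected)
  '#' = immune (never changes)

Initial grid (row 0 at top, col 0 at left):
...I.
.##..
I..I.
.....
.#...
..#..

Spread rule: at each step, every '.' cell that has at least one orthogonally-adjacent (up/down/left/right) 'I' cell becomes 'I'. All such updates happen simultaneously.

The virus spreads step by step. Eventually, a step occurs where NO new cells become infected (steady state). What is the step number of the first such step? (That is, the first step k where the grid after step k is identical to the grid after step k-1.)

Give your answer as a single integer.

Step 0 (initial): 3 infected
Step 1: +9 new -> 12 infected
Step 2: +8 new -> 20 infected
Step 3: +4 new -> 24 infected
Step 4: +2 new -> 26 infected
Step 5: +0 new -> 26 infected

Answer: 5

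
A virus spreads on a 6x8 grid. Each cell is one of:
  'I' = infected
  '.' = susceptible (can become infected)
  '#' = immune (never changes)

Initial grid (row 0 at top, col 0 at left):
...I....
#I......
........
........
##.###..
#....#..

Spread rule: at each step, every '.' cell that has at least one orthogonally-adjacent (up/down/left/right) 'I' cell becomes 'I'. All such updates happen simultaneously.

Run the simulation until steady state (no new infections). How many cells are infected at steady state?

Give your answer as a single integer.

Step 0 (initial): 2 infected
Step 1: +6 new -> 8 infected
Step 2: +7 new -> 15 infected
Step 3: +6 new -> 21 infected
Step 4: +5 new -> 26 infected
Step 5: +4 new -> 30 infected
Step 6: +4 new -> 34 infected
Step 7: +3 new -> 37 infected
Step 8: +2 new -> 39 infected
Step 9: +1 new -> 40 infected
Step 10: +0 new -> 40 infected

Answer: 40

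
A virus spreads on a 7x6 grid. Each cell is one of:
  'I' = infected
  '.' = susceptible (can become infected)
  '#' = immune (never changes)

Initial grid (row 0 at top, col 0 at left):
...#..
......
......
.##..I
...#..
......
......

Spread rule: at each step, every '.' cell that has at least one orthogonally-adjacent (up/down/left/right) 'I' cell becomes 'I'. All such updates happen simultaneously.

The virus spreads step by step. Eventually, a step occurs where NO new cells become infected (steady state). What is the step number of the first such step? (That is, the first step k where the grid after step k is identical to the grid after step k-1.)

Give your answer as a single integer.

Step 0 (initial): 1 infected
Step 1: +3 new -> 4 infected
Step 2: +5 new -> 9 infected
Step 3: +5 new -> 14 infected
Step 4: +5 new -> 19 infected
Step 5: +4 new -> 23 infected
Step 6: +6 new -> 29 infected
Step 7: +6 new -> 35 infected
Step 8: +3 new -> 38 infected
Step 9: +0 new -> 38 infected

Answer: 9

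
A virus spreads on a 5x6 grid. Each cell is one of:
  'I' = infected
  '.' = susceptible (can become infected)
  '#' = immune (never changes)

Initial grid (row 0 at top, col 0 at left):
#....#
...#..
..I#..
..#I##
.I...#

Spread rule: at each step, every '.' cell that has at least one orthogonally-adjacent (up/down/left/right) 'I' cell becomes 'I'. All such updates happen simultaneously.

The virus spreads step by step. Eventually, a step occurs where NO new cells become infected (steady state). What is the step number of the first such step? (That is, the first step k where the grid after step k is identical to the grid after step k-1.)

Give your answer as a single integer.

Answer: 8

Derivation:
Step 0 (initial): 3 infected
Step 1: +6 new -> 9 infected
Step 2: +5 new -> 14 infected
Step 3: +3 new -> 17 infected
Step 4: +1 new -> 18 infected
Step 5: +1 new -> 19 infected
Step 6: +2 new -> 21 infected
Step 7: +1 new -> 22 infected
Step 8: +0 new -> 22 infected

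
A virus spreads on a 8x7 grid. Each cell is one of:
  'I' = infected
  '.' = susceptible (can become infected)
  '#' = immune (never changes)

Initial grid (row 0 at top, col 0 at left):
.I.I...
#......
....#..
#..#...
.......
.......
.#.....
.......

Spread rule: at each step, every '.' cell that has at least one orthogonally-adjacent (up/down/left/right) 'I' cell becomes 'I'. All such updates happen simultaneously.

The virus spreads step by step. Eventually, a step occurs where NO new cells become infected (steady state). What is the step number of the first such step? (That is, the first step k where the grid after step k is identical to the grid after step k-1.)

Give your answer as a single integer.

Answer: 11

Derivation:
Step 0 (initial): 2 infected
Step 1: +5 new -> 7 infected
Step 2: +5 new -> 12 infected
Step 3: +5 new -> 17 infected
Step 4: +4 new -> 21 infected
Step 5: +5 new -> 26 infected
Step 6: +6 new -> 32 infected
Step 7: +6 new -> 38 infected
Step 8: +6 new -> 44 infected
Step 9: +5 new -> 49 infected
Step 10: +2 new -> 51 infected
Step 11: +0 new -> 51 infected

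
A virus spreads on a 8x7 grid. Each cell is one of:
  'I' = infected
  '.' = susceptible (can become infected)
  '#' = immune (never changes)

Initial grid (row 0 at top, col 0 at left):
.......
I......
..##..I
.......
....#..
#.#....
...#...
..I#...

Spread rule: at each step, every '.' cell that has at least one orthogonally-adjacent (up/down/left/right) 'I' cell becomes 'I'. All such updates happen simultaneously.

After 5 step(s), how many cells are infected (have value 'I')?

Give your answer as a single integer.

Answer: 45

Derivation:
Step 0 (initial): 3 infected
Step 1: +8 new -> 11 infected
Step 2: +11 new -> 22 infected
Step 3: +11 new -> 33 infected
Step 4: +7 new -> 40 infected
Step 5: +5 new -> 45 infected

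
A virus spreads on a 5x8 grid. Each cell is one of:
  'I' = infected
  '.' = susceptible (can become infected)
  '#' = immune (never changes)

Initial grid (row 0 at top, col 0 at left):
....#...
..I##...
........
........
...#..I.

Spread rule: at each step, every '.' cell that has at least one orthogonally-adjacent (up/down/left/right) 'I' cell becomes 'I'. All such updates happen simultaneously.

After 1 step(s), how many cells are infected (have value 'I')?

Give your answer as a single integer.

Answer: 8

Derivation:
Step 0 (initial): 2 infected
Step 1: +6 new -> 8 infected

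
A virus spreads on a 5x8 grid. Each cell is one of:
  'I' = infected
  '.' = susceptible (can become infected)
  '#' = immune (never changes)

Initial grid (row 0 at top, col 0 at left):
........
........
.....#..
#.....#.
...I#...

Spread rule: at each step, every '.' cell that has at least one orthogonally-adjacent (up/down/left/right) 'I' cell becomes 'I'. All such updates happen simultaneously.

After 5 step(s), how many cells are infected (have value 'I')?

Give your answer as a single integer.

Answer: 24

Derivation:
Step 0 (initial): 1 infected
Step 1: +2 new -> 3 infected
Step 2: +4 new -> 7 infected
Step 3: +6 new -> 13 infected
Step 4: +5 new -> 18 infected
Step 5: +6 new -> 24 infected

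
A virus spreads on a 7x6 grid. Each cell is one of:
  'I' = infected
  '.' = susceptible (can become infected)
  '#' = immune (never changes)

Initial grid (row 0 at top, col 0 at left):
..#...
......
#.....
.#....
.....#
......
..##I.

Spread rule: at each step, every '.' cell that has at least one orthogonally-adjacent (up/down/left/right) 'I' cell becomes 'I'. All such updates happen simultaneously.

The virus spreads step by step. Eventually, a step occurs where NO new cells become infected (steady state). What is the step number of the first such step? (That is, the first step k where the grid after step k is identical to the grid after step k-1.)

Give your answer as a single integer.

Step 0 (initial): 1 infected
Step 1: +2 new -> 3 infected
Step 2: +3 new -> 6 infected
Step 3: +3 new -> 9 infected
Step 4: +5 new -> 14 infected
Step 5: +7 new -> 21 infected
Step 6: +6 new -> 27 infected
Step 7: +5 new -> 32 infected
Step 8: +1 new -> 33 infected
Step 9: +2 new -> 35 infected
Step 10: +1 new -> 36 infected
Step 11: +0 new -> 36 infected

Answer: 11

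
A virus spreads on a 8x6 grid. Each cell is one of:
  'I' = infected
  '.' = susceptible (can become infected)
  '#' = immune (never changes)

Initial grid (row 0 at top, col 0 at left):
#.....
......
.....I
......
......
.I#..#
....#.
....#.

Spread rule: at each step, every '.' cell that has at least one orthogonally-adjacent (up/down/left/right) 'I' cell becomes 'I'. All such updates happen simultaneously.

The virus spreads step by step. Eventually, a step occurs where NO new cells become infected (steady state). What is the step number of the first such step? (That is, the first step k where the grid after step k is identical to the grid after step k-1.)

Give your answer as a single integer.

Answer: 6

Derivation:
Step 0 (initial): 2 infected
Step 1: +6 new -> 8 infected
Step 2: +11 new -> 19 infected
Step 3: +12 new -> 31 infected
Step 4: +7 new -> 38 infected
Step 5: +3 new -> 41 infected
Step 6: +0 new -> 41 infected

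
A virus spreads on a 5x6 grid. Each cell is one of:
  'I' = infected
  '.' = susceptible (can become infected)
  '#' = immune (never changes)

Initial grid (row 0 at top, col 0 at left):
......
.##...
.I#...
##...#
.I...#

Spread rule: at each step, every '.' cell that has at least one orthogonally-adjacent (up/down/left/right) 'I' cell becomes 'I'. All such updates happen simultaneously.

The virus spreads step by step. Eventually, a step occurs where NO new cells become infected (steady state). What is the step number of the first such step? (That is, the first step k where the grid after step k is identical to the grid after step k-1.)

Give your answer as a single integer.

Answer: 9

Derivation:
Step 0 (initial): 2 infected
Step 1: +3 new -> 5 infected
Step 2: +3 new -> 8 infected
Step 3: +3 new -> 11 infected
Step 4: +3 new -> 14 infected
Step 5: +3 new -> 17 infected
Step 6: +3 new -> 20 infected
Step 7: +2 new -> 22 infected
Step 8: +1 new -> 23 infected
Step 9: +0 new -> 23 infected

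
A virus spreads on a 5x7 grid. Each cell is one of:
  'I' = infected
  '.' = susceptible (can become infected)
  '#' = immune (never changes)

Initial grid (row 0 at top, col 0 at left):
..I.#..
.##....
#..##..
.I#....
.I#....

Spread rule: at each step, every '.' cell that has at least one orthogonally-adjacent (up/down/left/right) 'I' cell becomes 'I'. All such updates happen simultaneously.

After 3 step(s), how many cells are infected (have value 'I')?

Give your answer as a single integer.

Answer: 13

Derivation:
Step 0 (initial): 3 infected
Step 1: +5 new -> 8 infected
Step 2: +3 new -> 11 infected
Step 3: +2 new -> 13 infected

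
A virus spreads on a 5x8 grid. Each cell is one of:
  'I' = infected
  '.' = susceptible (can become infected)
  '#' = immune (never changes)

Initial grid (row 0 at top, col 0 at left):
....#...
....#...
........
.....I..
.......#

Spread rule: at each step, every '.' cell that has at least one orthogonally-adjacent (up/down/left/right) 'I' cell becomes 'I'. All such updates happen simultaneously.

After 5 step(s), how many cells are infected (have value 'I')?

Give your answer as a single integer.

Answer: 30

Derivation:
Step 0 (initial): 1 infected
Step 1: +4 new -> 5 infected
Step 2: +7 new -> 12 infected
Step 3: +6 new -> 18 infected
Step 4: +6 new -> 24 infected
Step 5: +6 new -> 30 infected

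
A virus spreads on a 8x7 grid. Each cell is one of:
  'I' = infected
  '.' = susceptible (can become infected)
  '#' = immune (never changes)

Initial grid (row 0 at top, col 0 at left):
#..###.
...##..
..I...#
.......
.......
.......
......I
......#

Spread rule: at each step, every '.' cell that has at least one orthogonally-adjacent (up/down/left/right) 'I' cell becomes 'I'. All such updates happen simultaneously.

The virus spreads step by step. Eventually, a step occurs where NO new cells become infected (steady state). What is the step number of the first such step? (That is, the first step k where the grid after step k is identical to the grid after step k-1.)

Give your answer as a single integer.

Answer: 8

Derivation:
Step 0 (initial): 2 infected
Step 1: +6 new -> 8 infected
Step 2: +11 new -> 19 infected
Step 3: +13 new -> 32 infected
Step 4: +8 new -> 40 infected
Step 5: +4 new -> 44 infected
Step 6: +3 new -> 47 infected
Step 7: +1 new -> 48 infected
Step 8: +0 new -> 48 infected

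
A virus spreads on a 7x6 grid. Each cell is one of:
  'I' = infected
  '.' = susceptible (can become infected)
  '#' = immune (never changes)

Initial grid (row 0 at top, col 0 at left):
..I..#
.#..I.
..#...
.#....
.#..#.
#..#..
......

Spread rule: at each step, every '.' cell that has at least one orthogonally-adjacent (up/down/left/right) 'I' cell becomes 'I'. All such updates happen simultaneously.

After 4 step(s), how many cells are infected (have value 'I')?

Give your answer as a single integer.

Answer: 20

Derivation:
Step 0 (initial): 2 infected
Step 1: +7 new -> 9 infected
Step 2: +4 new -> 13 infected
Step 3: +3 new -> 16 infected
Step 4: +4 new -> 20 infected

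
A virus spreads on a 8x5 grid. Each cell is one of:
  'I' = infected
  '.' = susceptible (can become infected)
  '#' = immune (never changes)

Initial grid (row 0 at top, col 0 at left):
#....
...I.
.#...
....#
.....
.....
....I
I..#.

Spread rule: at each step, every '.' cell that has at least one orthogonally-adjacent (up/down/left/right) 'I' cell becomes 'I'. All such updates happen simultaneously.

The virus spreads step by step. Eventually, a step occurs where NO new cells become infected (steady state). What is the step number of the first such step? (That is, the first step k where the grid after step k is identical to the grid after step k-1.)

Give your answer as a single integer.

Step 0 (initial): 3 infected
Step 1: +9 new -> 12 infected
Step 2: +12 new -> 24 infected
Step 3: +7 new -> 31 infected
Step 4: +5 new -> 36 infected
Step 5: +0 new -> 36 infected

Answer: 5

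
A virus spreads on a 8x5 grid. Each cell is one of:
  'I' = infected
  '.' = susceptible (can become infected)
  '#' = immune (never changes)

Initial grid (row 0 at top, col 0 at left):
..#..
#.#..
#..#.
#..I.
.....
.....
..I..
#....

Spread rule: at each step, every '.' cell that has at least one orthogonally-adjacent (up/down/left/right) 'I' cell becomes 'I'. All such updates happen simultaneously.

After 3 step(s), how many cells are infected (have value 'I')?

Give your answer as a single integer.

Step 0 (initial): 2 infected
Step 1: +7 new -> 9 infected
Step 2: +11 new -> 20 infected
Step 3: +6 new -> 26 infected

Answer: 26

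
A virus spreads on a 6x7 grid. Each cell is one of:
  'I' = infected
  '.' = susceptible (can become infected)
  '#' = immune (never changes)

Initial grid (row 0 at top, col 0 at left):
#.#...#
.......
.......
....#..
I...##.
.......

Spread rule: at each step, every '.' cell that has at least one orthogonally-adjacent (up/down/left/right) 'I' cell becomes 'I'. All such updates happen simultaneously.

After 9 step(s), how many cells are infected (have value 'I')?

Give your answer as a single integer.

Answer: 36

Derivation:
Step 0 (initial): 1 infected
Step 1: +3 new -> 4 infected
Step 2: +4 new -> 8 infected
Step 3: +5 new -> 13 infected
Step 4: +4 new -> 17 infected
Step 5: +4 new -> 21 infected
Step 6: +3 new -> 24 infected
Step 7: +4 new -> 28 infected
Step 8: +5 new -> 33 infected
Step 9: +3 new -> 36 infected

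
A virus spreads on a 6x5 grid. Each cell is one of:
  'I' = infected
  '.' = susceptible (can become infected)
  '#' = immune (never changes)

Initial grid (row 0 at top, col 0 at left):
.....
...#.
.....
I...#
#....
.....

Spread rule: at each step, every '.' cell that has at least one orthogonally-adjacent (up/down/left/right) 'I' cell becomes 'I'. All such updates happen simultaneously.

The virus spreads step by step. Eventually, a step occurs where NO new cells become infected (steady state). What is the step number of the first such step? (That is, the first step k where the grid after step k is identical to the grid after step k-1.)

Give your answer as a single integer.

Answer: 8

Derivation:
Step 0 (initial): 1 infected
Step 1: +2 new -> 3 infected
Step 2: +4 new -> 7 infected
Step 3: +6 new -> 13 infected
Step 4: +6 new -> 19 infected
Step 5: +4 new -> 23 infected
Step 6: +3 new -> 26 infected
Step 7: +1 new -> 27 infected
Step 8: +0 new -> 27 infected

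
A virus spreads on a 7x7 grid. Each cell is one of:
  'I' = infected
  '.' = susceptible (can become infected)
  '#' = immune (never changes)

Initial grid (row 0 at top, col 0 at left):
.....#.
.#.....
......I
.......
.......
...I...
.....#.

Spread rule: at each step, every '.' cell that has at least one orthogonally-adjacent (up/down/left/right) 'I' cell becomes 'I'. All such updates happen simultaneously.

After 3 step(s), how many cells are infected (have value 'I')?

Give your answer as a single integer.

Step 0 (initial): 2 infected
Step 1: +7 new -> 9 infected
Step 2: +12 new -> 21 infected
Step 3: +9 new -> 30 infected

Answer: 30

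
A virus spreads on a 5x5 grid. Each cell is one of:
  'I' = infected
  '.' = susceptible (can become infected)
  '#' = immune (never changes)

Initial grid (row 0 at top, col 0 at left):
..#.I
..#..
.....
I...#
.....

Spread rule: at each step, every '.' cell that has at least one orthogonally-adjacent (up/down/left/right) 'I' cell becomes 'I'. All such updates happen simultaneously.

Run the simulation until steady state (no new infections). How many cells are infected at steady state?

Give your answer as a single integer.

Answer: 22

Derivation:
Step 0 (initial): 2 infected
Step 1: +5 new -> 7 infected
Step 2: +6 new -> 13 infected
Step 3: +6 new -> 19 infected
Step 4: +2 new -> 21 infected
Step 5: +1 new -> 22 infected
Step 6: +0 new -> 22 infected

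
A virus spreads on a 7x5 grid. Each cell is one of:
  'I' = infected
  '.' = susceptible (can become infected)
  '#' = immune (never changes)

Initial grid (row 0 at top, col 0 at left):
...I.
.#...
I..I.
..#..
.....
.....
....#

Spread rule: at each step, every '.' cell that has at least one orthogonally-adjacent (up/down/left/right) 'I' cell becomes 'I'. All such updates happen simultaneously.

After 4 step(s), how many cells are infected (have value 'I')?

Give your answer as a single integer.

Answer: 30

Derivation:
Step 0 (initial): 3 infected
Step 1: +9 new -> 12 infected
Step 2: +8 new -> 20 infected
Step 3: +5 new -> 25 infected
Step 4: +5 new -> 30 infected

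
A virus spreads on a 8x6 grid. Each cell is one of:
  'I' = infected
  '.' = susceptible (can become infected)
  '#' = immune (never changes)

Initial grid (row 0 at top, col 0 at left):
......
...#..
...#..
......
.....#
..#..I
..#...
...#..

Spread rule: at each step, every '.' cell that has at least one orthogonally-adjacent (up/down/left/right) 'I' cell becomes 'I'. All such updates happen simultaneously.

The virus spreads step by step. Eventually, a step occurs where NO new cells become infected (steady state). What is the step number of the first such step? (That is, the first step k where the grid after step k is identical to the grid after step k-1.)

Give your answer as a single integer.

Step 0 (initial): 1 infected
Step 1: +2 new -> 3 infected
Step 2: +4 new -> 7 infected
Step 3: +4 new -> 11 infected
Step 4: +4 new -> 15 infected
Step 5: +4 new -> 19 infected
Step 6: +6 new -> 25 infected
Step 7: +7 new -> 32 infected
Step 8: +5 new -> 37 infected
Step 9: +4 new -> 41 infected
Step 10: +1 new -> 42 infected
Step 11: +0 new -> 42 infected

Answer: 11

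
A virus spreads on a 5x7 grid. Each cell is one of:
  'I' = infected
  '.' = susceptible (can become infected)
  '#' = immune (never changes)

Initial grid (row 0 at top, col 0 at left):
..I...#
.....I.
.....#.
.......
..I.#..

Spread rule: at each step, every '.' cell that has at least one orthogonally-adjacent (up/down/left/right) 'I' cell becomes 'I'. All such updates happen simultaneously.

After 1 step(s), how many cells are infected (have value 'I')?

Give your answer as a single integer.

Answer: 12

Derivation:
Step 0 (initial): 3 infected
Step 1: +9 new -> 12 infected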